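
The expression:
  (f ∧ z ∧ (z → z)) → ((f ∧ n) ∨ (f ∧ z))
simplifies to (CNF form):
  True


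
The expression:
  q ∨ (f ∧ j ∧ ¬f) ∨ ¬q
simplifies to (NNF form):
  True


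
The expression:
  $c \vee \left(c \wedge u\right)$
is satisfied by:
  {c: True}


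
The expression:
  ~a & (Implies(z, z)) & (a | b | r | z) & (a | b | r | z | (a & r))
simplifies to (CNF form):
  ~a & (b | r | z)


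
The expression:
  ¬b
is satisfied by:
  {b: False}


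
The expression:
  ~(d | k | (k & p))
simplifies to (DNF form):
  ~d & ~k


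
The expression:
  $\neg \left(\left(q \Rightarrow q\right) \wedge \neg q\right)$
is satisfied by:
  {q: True}


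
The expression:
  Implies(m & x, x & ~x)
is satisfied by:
  {m: False, x: False}
  {x: True, m: False}
  {m: True, x: False}


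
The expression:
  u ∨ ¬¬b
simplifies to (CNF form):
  b ∨ u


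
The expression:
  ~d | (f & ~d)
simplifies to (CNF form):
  ~d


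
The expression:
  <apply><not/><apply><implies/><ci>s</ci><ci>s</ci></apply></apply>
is never true.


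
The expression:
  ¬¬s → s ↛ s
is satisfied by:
  {s: False}


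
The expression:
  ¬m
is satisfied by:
  {m: False}


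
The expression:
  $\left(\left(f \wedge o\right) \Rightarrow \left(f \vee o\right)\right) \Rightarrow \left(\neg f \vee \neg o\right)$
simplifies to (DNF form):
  $\neg f \vee \neg o$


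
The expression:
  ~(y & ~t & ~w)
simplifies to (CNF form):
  t | w | ~y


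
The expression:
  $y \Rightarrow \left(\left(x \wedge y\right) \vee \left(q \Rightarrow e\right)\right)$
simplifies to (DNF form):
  $e \vee x \vee \neg q \vee \neg y$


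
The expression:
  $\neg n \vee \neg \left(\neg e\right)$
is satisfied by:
  {e: True, n: False}
  {n: False, e: False}
  {n: True, e: True}


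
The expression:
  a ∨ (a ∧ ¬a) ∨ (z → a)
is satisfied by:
  {a: True, z: False}
  {z: False, a: False}
  {z: True, a: True}


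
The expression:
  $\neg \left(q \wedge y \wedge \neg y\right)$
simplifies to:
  $\text{True}$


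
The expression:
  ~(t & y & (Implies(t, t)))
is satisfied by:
  {t: False, y: False}
  {y: True, t: False}
  {t: True, y: False}


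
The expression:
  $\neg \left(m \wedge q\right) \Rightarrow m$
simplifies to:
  $m$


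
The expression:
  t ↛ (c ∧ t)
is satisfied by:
  {t: True, c: False}


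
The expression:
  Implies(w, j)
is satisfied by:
  {j: True, w: False}
  {w: False, j: False}
  {w: True, j: True}


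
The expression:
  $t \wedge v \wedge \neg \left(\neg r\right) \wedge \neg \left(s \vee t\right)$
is never true.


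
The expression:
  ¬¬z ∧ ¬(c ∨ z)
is never true.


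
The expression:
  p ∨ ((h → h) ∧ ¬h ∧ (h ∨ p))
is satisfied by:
  {p: True}


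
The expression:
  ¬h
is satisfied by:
  {h: False}


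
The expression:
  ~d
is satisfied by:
  {d: False}


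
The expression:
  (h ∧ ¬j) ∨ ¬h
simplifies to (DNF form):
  ¬h ∨ ¬j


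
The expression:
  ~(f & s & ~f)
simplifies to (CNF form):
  True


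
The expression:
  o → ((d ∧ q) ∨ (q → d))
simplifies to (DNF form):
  d ∨ ¬o ∨ ¬q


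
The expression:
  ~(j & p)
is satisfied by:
  {p: False, j: False}
  {j: True, p: False}
  {p: True, j: False}


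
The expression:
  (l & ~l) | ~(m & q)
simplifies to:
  ~m | ~q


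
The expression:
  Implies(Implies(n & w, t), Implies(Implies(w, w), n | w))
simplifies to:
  n | w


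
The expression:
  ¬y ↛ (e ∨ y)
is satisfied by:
  {e: False, y: False}


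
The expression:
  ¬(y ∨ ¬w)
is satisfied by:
  {w: True, y: False}


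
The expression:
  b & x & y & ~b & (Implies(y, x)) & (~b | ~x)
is never true.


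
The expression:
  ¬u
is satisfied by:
  {u: False}


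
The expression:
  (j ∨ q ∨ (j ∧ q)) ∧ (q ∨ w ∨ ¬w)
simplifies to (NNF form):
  j ∨ q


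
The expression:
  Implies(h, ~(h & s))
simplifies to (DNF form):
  ~h | ~s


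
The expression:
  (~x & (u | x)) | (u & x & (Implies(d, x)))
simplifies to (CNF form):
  u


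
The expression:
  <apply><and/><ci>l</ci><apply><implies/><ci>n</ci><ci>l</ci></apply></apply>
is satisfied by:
  {l: True}


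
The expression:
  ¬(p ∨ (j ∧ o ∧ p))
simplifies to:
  ¬p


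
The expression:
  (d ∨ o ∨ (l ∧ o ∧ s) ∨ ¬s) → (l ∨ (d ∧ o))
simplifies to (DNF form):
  l ∨ (d ∧ o) ∨ (s ∧ ¬d ∧ ¬o)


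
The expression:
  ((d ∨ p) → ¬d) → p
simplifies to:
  d ∨ p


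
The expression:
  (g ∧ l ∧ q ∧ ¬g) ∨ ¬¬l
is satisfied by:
  {l: True}


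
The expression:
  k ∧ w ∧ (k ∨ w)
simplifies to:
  k ∧ w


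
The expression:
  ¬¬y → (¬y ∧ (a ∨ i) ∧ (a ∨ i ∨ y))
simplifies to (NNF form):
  ¬y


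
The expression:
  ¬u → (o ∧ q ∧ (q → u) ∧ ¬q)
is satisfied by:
  {u: True}


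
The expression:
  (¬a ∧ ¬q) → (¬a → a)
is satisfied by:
  {a: True, q: True}
  {a: True, q: False}
  {q: True, a: False}


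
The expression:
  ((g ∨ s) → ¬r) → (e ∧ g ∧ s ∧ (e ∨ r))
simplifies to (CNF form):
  (e ∨ r) ∧ (g ∨ r) ∧ (g ∨ s) ∧ (r ∨ s)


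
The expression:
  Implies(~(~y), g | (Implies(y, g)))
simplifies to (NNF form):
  g | ~y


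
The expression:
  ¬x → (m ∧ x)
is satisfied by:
  {x: True}


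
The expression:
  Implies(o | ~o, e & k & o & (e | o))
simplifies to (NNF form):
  e & k & o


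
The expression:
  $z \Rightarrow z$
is always true.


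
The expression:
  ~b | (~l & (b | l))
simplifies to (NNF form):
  ~b | ~l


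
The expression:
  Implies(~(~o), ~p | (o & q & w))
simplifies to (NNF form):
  ~o | ~p | (q & w)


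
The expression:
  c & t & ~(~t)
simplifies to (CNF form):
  c & t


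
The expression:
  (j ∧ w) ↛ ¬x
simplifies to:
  j ∧ w ∧ x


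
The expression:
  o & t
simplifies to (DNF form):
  o & t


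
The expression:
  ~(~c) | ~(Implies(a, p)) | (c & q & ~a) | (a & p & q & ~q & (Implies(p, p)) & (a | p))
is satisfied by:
  {c: True, a: True, p: False}
  {c: True, a: False, p: False}
  {c: True, p: True, a: True}
  {c: True, p: True, a: False}
  {a: True, p: False, c: False}


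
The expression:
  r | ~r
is always true.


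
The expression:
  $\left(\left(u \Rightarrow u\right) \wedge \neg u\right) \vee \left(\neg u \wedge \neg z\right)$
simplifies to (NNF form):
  $\neg u$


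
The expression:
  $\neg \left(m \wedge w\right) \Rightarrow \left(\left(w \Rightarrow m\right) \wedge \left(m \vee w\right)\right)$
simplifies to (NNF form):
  $m$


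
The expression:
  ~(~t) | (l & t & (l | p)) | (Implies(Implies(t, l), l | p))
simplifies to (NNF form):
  l | p | t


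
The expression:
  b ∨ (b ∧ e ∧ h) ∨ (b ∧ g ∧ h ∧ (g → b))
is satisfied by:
  {b: True}


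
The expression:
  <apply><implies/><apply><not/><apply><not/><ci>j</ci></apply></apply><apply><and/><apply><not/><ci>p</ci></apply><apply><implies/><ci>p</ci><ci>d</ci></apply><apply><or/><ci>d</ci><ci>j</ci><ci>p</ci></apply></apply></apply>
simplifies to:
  <apply><or/><apply><not/><ci>j</ci></apply><apply><not/><ci>p</ci></apply></apply>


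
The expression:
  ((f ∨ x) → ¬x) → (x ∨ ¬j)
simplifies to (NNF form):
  x ∨ ¬j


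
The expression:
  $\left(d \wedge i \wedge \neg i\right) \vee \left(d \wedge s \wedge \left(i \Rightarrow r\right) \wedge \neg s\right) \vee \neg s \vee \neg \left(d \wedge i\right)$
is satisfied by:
  {s: False, d: False, i: False}
  {i: True, s: False, d: False}
  {d: True, s: False, i: False}
  {i: True, d: True, s: False}
  {s: True, i: False, d: False}
  {i: True, s: True, d: False}
  {d: True, s: True, i: False}


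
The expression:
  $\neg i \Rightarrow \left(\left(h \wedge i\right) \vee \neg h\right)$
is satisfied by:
  {i: True, h: False}
  {h: False, i: False}
  {h: True, i: True}


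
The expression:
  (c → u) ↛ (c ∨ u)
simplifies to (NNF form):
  ¬c ∧ ¬u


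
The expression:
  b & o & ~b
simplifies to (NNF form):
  False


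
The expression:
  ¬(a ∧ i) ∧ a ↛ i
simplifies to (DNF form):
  a ∧ ¬i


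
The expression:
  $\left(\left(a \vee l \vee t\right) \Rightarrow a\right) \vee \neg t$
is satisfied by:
  {a: True, t: False}
  {t: False, a: False}
  {t: True, a: True}


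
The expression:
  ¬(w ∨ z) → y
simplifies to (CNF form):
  w ∨ y ∨ z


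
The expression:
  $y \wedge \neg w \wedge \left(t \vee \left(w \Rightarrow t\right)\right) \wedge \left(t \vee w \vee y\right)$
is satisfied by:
  {y: True, w: False}


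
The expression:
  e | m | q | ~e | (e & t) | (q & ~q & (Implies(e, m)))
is always true.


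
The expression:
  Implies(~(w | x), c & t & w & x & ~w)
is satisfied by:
  {x: True, w: True}
  {x: True, w: False}
  {w: True, x: False}


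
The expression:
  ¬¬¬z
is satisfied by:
  {z: False}


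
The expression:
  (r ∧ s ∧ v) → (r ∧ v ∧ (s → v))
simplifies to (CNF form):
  True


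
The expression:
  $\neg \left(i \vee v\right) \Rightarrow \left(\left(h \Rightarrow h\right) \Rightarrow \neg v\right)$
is always true.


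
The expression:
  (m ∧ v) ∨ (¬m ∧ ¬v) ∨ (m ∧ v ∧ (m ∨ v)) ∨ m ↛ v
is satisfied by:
  {m: True, v: False}
  {v: False, m: False}
  {v: True, m: True}


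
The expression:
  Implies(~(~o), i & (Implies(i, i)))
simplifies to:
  i | ~o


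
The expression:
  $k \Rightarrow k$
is always true.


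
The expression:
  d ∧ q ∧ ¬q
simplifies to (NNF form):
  False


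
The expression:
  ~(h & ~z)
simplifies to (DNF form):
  z | ~h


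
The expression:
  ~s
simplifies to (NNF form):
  ~s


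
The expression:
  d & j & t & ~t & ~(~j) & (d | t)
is never true.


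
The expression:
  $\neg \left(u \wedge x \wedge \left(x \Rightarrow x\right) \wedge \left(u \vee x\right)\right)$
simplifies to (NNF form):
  $\neg u \vee \neg x$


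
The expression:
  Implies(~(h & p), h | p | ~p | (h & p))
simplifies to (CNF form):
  True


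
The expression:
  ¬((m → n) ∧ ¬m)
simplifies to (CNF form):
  m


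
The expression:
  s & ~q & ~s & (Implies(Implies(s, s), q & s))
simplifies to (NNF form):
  False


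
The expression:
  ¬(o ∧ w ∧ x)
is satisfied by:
  {w: False, o: False, x: False}
  {x: True, w: False, o: False}
  {o: True, w: False, x: False}
  {x: True, o: True, w: False}
  {w: True, x: False, o: False}
  {x: True, w: True, o: False}
  {o: True, w: True, x: False}


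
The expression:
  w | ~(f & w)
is always true.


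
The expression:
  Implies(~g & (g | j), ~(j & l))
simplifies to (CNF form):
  g | ~j | ~l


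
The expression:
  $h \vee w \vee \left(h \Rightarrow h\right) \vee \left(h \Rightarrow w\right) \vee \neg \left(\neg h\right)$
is always true.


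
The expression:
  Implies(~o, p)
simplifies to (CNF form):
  o | p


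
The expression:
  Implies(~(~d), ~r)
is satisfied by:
  {d: False, r: False}
  {r: True, d: False}
  {d: True, r: False}


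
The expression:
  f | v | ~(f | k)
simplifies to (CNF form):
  f | v | ~k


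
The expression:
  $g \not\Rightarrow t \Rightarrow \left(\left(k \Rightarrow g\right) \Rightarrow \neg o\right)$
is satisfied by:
  {t: True, g: False, o: False}
  {g: False, o: False, t: False}
  {t: True, o: True, g: False}
  {o: True, g: False, t: False}
  {t: True, g: True, o: False}
  {g: True, t: False, o: False}
  {t: True, o: True, g: True}


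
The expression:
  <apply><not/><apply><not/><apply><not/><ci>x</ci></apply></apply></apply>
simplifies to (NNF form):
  <apply><not/><ci>x</ci></apply>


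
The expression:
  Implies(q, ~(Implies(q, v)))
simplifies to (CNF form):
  ~q | ~v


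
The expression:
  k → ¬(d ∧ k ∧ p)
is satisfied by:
  {p: False, k: False, d: False}
  {d: True, p: False, k: False}
  {k: True, p: False, d: False}
  {d: True, k: True, p: False}
  {p: True, d: False, k: False}
  {d: True, p: True, k: False}
  {k: True, p: True, d: False}


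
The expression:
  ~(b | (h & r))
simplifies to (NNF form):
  ~b & (~h | ~r)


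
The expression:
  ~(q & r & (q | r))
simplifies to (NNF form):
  ~q | ~r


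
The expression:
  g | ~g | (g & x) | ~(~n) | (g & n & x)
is always true.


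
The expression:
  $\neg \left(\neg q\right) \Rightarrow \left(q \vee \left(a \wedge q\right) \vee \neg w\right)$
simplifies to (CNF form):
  $\text{True}$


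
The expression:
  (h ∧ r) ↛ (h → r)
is never true.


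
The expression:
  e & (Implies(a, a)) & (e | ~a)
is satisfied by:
  {e: True}


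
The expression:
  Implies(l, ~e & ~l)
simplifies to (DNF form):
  ~l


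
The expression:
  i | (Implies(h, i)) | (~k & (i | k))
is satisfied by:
  {i: True, h: False}
  {h: False, i: False}
  {h: True, i: True}


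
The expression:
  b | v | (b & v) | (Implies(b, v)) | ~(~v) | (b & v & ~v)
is always true.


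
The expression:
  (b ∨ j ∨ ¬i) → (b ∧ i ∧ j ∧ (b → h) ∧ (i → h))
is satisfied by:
  {i: True, h: True, j: False, b: False}
  {i: True, h: False, j: False, b: False}
  {j: True, b: True, i: True, h: True}


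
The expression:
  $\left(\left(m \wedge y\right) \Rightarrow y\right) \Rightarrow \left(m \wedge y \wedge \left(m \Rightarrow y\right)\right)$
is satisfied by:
  {m: True, y: True}


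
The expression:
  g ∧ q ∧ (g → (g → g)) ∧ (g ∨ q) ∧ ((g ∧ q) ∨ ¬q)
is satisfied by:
  {g: True, q: True}


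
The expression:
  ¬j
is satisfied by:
  {j: False}


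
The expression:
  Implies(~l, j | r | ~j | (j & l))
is always true.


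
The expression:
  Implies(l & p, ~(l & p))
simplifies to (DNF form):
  ~l | ~p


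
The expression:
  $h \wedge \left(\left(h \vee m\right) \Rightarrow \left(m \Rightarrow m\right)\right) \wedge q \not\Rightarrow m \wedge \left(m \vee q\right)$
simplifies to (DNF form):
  $h \wedge q \wedge \neg m$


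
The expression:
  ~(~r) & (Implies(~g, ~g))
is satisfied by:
  {r: True}


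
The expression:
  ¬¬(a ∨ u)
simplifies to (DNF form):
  a ∨ u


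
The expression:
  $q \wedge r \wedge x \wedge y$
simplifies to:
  $q \wedge r \wedge x \wedge y$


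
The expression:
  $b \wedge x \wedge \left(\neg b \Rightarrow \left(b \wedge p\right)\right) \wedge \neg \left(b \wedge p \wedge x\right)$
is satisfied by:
  {b: True, x: True, p: False}


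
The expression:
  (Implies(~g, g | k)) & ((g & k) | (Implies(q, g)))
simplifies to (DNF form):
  g | (k & ~q)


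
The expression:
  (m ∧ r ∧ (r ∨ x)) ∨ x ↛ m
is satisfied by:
  {r: True, x: True, m: False}
  {x: True, m: False, r: False}
  {r: True, x: True, m: True}
  {r: True, m: True, x: False}


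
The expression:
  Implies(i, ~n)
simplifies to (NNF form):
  ~i | ~n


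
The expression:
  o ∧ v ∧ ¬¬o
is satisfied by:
  {o: True, v: True}


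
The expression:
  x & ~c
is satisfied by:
  {x: True, c: False}


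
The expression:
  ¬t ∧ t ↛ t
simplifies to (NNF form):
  False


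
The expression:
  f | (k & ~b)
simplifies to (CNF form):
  (f | k) & (f | ~b)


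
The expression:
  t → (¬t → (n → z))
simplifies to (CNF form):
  True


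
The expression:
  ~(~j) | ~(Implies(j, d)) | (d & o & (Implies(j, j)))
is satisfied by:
  {o: True, j: True, d: True}
  {o: True, j: True, d: False}
  {j: True, d: True, o: False}
  {j: True, d: False, o: False}
  {o: True, d: True, j: False}


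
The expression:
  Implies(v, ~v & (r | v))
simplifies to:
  ~v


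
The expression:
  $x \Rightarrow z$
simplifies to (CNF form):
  $z \vee \neg x$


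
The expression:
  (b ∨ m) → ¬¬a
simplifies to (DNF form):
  a ∨ (¬b ∧ ¬m)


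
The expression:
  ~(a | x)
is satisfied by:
  {x: False, a: False}


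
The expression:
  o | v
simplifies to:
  o | v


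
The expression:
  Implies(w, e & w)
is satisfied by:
  {e: True, w: False}
  {w: False, e: False}
  {w: True, e: True}


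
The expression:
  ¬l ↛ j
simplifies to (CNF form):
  j ∨ ¬l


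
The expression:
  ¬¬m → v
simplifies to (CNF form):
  v ∨ ¬m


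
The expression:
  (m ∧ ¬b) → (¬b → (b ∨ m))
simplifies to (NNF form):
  True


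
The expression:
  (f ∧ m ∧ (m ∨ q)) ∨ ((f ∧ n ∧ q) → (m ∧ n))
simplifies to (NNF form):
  m ∨ ¬f ∨ ¬n ∨ ¬q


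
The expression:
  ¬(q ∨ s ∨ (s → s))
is never true.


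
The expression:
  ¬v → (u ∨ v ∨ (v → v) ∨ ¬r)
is always true.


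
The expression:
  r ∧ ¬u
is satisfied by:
  {r: True, u: False}


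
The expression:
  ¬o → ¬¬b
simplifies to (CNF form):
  b ∨ o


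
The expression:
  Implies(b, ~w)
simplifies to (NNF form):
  ~b | ~w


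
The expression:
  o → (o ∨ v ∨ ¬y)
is always true.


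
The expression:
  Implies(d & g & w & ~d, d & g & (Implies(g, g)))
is always true.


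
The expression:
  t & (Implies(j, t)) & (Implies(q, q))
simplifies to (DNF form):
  t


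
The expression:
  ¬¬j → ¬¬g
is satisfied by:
  {g: True, j: False}
  {j: False, g: False}
  {j: True, g: True}


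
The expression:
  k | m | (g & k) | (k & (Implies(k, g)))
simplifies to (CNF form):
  k | m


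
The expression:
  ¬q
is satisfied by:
  {q: False}


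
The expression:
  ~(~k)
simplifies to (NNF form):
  k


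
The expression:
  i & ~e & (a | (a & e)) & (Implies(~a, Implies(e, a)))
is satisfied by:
  {a: True, i: True, e: False}


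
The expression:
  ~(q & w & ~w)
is always true.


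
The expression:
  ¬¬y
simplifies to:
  y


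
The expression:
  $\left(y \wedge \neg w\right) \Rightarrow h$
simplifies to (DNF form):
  $h \vee w \vee \neg y$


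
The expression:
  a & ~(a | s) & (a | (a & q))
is never true.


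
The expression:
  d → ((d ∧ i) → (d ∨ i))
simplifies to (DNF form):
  True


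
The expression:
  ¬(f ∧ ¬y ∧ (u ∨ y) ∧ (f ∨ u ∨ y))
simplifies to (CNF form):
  y ∨ ¬f ∨ ¬u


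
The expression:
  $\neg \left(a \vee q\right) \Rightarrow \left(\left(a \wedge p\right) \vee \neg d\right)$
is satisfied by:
  {a: True, q: True, d: False}
  {a: True, q: False, d: False}
  {q: True, a: False, d: False}
  {a: False, q: False, d: False}
  {a: True, d: True, q: True}
  {a: True, d: True, q: False}
  {d: True, q: True, a: False}


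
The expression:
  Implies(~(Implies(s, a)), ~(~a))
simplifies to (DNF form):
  a | ~s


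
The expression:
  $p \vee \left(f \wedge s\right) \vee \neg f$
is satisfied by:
  {p: True, s: True, f: False}
  {p: True, s: False, f: False}
  {s: True, p: False, f: False}
  {p: False, s: False, f: False}
  {f: True, p: True, s: True}
  {f: True, p: True, s: False}
  {f: True, s: True, p: False}


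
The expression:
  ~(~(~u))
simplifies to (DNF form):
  ~u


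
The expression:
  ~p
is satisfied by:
  {p: False}


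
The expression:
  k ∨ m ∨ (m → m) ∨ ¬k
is always true.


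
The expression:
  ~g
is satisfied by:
  {g: False}


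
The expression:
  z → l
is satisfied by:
  {l: True, z: False}
  {z: False, l: False}
  {z: True, l: True}


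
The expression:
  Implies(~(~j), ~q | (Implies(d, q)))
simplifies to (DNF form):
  True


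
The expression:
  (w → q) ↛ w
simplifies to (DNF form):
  ¬w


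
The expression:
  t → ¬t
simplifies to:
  ¬t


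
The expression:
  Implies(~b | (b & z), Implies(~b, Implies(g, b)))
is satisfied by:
  {b: True, g: False}
  {g: False, b: False}
  {g: True, b: True}


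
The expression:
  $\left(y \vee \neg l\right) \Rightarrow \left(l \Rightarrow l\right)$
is always true.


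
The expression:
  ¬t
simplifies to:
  ¬t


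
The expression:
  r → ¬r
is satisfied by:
  {r: False}


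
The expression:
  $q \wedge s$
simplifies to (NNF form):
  $q \wedge s$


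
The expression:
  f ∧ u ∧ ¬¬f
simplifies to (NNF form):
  f ∧ u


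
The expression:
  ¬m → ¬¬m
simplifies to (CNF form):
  m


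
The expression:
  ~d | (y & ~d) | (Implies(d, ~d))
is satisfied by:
  {d: False}


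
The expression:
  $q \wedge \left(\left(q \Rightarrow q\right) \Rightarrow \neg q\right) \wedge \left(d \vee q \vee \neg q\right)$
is never true.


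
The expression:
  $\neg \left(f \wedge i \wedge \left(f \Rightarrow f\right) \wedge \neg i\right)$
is always true.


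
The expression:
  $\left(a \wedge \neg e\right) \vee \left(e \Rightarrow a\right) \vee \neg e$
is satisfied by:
  {a: True, e: False}
  {e: False, a: False}
  {e: True, a: True}


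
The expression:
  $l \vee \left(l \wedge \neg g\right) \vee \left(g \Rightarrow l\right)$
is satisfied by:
  {l: True, g: False}
  {g: False, l: False}
  {g: True, l: True}


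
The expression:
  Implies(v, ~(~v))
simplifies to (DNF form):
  True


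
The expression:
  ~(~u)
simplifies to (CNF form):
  u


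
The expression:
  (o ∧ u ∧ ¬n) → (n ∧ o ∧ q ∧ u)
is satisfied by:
  {n: True, u: False, o: False}
  {u: False, o: False, n: False}
  {n: True, o: True, u: False}
  {o: True, u: False, n: False}
  {n: True, u: True, o: False}
  {u: True, n: False, o: False}
  {n: True, o: True, u: True}


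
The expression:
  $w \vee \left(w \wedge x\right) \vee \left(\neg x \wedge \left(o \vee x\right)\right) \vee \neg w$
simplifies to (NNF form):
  $\text{True}$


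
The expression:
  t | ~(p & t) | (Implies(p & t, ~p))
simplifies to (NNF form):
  True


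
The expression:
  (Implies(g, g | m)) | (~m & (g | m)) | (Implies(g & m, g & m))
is always true.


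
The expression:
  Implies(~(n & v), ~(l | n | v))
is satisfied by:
  {n: True, v: True, l: False}
  {n: True, l: True, v: True}
  {l: False, v: False, n: False}


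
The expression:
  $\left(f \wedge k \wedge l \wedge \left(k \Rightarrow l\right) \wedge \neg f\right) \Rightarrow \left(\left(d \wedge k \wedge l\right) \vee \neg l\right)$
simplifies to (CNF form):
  $\text{True}$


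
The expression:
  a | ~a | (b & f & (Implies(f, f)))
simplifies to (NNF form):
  True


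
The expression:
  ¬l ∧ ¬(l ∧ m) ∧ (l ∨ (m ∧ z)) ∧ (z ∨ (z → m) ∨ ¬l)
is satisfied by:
  {z: True, m: True, l: False}


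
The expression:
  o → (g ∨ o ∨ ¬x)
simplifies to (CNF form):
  True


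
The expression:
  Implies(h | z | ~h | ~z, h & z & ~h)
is never true.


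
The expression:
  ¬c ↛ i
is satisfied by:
  {i: True, c: False}
  {c: False, i: False}
  {c: True, i: True}


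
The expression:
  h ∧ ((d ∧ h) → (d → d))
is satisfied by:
  {h: True}


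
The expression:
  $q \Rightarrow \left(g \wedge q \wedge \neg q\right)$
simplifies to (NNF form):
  $\neg q$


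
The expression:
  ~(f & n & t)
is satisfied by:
  {t: False, n: False, f: False}
  {f: True, t: False, n: False}
  {n: True, t: False, f: False}
  {f: True, n: True, t: False}
  {t: True, f: False, n: False}
  {f: True, t: True, n: False}
  {n: True, t: True, f: False}


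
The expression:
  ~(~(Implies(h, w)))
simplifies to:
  w | ~h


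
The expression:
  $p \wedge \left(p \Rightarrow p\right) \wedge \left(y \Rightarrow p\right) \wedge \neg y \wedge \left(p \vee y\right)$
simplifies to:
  $p \wedge \neg y$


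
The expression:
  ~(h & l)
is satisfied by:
  {l: False, h: False}
  {h: True, l: False}
  {l: True, h: False}


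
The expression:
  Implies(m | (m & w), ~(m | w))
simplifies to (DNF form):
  ~m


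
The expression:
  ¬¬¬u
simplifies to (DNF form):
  ¬u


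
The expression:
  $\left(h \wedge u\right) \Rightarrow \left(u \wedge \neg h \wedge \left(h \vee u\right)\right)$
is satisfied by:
  {h: False, u: False}
  {u: True, h: False}
  {h: True, u: False}


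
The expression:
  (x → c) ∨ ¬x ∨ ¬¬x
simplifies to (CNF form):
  True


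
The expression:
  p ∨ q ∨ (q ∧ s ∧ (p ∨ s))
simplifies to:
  p ∨ q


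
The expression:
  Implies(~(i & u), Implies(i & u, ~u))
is always true.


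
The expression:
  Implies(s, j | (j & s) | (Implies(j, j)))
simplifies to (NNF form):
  True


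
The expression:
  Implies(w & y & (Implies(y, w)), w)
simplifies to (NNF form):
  True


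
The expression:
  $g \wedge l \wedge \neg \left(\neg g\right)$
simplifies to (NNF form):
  $g \wedge l$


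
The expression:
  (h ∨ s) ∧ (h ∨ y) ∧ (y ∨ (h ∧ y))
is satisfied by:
  {h: True, s: True, y: True}
  {h: True, y: True, s: False}
  {s: True, y: True, h: False}


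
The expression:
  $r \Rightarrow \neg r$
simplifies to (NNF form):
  $\neg r$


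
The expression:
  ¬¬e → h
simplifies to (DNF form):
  h ∨ ¬e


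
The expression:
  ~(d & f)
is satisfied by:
  {d: False, f: False}
  {f: True, d: False}
  {d: True, f: False}


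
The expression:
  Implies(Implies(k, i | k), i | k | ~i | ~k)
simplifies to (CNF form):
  True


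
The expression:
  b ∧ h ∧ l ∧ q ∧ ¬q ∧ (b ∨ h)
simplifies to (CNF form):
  False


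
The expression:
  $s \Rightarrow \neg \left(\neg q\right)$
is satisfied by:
  {q: True, s: False}
  {s: False, q: False}
  {s: True, q: True}


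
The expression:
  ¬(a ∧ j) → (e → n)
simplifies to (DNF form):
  n ∨ (a ∧ j) ∨ ¬e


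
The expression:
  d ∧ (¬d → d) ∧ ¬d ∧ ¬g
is never true.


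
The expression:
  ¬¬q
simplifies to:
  q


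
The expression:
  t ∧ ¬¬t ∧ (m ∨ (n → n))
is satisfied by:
  {t: True}


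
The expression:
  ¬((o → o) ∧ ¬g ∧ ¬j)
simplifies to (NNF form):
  g ∨ j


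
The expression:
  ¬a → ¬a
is always true.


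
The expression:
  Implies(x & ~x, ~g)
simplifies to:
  True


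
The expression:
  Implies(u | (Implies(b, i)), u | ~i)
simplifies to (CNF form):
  u | ~i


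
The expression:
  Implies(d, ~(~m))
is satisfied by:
  {m: True, d: False}
  {d: False, m: False}
  {d: True, m: True}


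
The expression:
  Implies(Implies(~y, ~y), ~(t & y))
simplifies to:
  ~t | ~y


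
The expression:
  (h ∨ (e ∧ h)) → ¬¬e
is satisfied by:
  {e: True, h: False}
  {h: False, e: False}
  {h: True, e: True}


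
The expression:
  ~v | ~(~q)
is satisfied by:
  {q: True, v: False}
  {v: False, q: False}
  {v: True, q: True}


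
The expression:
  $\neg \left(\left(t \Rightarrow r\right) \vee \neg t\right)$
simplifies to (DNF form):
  $t \wedge \neg r$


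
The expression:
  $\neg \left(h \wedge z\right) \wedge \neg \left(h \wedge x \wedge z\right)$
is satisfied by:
  {h: False, z: False}
  {z: True, h: False}
  {h: True, z: False}


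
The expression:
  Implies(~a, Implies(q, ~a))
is always true.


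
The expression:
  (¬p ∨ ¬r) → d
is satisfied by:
  {r: True, d: True, p: True}
  {r: True, d: True, p: False}
  {d: True, p: True, r: False}
  {d: True, p: False, r: False}
  {r: True, p: True, d: False}


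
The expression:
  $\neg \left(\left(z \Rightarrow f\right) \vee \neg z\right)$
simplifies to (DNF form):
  $z \wedge \neg f$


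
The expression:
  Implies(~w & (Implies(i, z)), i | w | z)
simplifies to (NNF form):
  i | w | z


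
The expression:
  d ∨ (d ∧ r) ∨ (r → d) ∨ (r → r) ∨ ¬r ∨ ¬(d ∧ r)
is always true.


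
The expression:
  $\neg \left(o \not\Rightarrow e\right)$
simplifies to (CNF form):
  $e \vee \neg o$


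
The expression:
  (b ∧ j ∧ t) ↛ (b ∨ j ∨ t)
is never true.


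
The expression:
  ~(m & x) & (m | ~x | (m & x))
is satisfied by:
  {x: False}


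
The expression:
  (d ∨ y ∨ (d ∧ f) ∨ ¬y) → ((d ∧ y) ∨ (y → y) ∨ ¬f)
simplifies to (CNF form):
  True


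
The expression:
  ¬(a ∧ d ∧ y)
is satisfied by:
  {y: False, d: False, a: False}
  {a: True, y: False, d: False}
  {d: True, y: False, a: False}
  {a: True, d: True, y: False}
  {y: True, a: False, d: False}
  {a: True, y: True, d: False}
  {d: True, y: True, a: False}


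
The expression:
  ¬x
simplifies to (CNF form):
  ¬x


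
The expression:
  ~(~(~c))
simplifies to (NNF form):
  ~c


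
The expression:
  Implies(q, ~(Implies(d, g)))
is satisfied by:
  {d: True, q: False, g: False}
  {d: False, q: False, g: False}
  {g: True, d: True, q: False}
  {g: True, d: False, q: False}
  {q: True, d: True, g: False}


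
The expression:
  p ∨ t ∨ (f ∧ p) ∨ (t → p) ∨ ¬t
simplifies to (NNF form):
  True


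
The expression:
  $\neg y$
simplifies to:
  $\neg y$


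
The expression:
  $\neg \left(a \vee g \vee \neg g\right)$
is never true.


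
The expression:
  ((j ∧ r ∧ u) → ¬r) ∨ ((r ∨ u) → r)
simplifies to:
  True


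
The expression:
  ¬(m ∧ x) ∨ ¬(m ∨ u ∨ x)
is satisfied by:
  {m: False, x: False}
  {x: True, m: False}
  {m: True, x: False}


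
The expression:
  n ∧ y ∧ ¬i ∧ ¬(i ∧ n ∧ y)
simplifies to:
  n ∧ y ∧ ¬i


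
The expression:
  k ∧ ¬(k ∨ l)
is never true.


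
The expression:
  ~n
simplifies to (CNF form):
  ~n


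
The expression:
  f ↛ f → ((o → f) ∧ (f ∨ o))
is always true.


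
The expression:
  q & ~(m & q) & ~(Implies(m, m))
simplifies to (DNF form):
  False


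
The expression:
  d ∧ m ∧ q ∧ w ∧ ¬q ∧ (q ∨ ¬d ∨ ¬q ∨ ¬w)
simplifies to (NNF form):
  False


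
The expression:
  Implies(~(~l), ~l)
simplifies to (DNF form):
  ~l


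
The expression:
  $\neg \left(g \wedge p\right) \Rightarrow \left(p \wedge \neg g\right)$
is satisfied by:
  {p: True}


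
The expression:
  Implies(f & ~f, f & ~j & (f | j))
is always true.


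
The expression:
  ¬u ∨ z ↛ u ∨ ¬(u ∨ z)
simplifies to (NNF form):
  ¬u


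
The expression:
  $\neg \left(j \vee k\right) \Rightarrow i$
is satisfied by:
  {i: True, k: True, j: True}
  {i: True, k: True, j: False}
  {i: True, j: True, k: False}
  {i: True, j: False, k: False}
  {k: True, j: True, i: False}
  {k: True, j: False, i: False}
  {j: True, k: False, i: False}


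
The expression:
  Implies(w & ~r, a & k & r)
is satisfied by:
  {r: True, w: False}
  {w: False, r: False}
  {w: True, r: True}


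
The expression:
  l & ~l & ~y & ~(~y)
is never true.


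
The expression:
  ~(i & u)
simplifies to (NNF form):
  ~i | ~u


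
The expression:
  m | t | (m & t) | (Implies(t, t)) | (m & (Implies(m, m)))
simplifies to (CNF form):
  True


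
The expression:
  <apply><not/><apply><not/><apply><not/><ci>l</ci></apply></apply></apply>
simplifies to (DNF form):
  <apply><not/><ci>l</ci></apply>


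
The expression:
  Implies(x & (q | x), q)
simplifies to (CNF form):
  q | ~x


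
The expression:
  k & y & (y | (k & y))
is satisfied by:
  {y: True, k: True}


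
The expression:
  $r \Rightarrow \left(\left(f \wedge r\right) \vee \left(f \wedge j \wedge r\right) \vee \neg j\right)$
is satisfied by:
  {f: True, r: False, j: False}
  {f: False, r: False, j: False}
  {j: True, f: True, r: False}
  {j: True, f: False, r: False}
  {r: True, f: True, j: False}
  {r: True, f: False, j: False}
  {r: True, j: True, f: True}


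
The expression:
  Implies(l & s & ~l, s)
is always true.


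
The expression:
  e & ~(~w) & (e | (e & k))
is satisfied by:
  {e: True, w: True}


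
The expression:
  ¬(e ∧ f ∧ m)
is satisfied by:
  {m: False, e: False, f: False}
  {f: True, m: False, e: False}
  {e: True, m: False, f: False}
  {f: True, e: True, m: False}
  {m: True, f: False, e: False}
  {f: True, m: True, e: False}
  {e: True, m: True, f: False}


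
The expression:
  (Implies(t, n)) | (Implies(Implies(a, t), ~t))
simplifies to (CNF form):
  n | ~t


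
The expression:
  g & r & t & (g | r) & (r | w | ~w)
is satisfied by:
  {t: True, r: True, g: True}


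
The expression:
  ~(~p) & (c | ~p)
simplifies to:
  c & p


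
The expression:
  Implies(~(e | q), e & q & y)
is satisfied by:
  {q: True, e: True}
  {q: True, e: False}
  {e: True, q: False}


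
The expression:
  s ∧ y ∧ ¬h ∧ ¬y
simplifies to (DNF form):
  False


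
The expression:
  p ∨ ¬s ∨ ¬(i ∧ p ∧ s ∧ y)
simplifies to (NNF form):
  True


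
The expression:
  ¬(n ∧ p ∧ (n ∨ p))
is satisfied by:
  {p: False, n: False}
  {n: True, p: False}
  {p: True, n: False}


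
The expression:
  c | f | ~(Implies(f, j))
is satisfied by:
  {c: True, f: True}
  {c: True, f: False}
  {f: True, c: False}


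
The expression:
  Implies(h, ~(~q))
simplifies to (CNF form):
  q | ~h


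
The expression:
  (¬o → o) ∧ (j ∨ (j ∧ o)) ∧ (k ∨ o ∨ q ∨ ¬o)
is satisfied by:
  {j: True, o: True}


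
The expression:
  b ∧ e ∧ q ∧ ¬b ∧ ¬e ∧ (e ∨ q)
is never true.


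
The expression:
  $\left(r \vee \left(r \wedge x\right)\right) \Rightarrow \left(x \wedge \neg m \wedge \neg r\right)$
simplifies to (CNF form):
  $\neg r$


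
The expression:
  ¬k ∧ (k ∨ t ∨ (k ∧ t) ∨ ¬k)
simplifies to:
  ¬k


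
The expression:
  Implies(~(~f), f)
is always true.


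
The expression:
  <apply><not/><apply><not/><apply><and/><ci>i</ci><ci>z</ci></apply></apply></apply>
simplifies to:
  <apply><and/><ci>i</ci><ci>z</ci></apply>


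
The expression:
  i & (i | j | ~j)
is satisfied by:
  {i: True}


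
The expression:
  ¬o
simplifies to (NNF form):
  ¬o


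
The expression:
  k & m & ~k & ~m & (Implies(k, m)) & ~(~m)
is never true.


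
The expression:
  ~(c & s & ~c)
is always true.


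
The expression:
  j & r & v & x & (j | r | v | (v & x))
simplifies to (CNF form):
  j & r & v & x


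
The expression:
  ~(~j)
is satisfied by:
  {j: True}


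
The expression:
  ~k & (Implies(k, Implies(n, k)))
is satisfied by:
  {k: False}


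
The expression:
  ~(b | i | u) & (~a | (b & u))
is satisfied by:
  {u: False, b: False, i: False, a: False}


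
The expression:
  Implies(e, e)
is always true.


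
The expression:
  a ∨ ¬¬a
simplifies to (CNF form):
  a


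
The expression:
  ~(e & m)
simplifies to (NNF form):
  ~e | ~m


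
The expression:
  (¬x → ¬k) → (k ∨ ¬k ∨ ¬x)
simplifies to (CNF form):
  True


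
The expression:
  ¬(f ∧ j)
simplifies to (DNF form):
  ¬f ∨ ¬j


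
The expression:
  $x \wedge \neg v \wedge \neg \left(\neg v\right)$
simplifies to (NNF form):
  $\text{False}$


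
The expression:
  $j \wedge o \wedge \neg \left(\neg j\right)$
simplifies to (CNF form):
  $j \wedge o$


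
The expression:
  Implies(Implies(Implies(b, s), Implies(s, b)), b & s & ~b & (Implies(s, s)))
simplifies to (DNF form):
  s & ~b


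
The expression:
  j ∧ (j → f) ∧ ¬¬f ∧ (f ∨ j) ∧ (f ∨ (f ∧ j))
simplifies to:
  f ∧ j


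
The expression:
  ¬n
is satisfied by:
  {n: False}


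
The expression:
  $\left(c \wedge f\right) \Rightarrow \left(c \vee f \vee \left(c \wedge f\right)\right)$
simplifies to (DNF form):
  $\text{True}$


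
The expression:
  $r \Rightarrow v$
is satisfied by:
  {v: True, r: False}
  {r: False, v: False}
  {r: True, v: True}


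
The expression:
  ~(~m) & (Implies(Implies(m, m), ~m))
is never true.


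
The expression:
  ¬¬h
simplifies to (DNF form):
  h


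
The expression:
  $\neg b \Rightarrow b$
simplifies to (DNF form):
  $b$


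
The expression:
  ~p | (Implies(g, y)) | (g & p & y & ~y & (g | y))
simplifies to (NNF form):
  y | ~g | ~p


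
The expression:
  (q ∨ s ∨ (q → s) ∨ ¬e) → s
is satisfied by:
  {s: True}


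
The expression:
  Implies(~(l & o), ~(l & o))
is always true.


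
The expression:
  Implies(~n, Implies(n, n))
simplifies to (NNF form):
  True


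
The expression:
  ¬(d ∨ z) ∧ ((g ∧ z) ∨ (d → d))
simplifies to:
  ¬d ∧ ¬z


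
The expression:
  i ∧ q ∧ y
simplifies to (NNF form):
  i ∧ q ∧ y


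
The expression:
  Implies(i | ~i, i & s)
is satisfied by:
  {i: True, s: True}


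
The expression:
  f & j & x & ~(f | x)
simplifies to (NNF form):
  False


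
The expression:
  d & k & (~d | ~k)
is never true.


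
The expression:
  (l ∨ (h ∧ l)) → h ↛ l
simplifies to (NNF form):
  ¬l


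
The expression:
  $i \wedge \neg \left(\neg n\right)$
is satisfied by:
  {i: True, n: True}


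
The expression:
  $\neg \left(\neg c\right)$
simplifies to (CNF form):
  $c$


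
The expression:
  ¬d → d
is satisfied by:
  {d: True}


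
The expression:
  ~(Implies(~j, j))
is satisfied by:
  {j: False}


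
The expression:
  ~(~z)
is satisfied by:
  {z: True}


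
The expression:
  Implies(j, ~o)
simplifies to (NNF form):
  ~j | ~o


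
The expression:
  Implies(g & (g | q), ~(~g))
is always true.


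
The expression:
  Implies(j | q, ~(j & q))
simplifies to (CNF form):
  ~j | ~q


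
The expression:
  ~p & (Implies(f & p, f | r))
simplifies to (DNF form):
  ~p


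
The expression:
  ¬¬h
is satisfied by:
  {h: True}


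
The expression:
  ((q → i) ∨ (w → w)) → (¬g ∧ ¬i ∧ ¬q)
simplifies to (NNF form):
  ¬g ∧ ¬i ∧ ¬q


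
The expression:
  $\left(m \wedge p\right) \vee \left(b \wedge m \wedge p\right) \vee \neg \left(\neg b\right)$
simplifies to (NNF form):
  $b \vee \left(m \wedge p\right)$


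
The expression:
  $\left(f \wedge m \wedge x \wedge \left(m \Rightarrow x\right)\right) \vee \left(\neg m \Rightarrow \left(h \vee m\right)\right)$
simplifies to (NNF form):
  $h \vee m$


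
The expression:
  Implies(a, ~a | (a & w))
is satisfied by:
  {w: True, a: False}
  {a: False, w: False}
  {a: True, w: True}


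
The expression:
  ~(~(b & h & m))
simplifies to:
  b & h & m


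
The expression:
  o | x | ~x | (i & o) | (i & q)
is always true.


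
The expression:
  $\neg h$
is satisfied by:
  {h: False}


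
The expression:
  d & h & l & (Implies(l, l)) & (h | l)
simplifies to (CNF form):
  d & h & l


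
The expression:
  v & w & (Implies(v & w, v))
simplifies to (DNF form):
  v & w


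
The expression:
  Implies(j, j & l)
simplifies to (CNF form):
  l | ~j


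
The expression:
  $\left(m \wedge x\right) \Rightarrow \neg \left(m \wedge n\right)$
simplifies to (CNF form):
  $\neg m \vee \neg n \vee \neg x$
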